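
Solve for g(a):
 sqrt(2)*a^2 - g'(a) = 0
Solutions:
 g(a) = C1 + sqrt(2)*a^3/3


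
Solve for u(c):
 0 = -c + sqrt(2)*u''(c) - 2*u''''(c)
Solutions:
 u(c) = C1 + C2*c + C3*exp(-2^(3/4)*c/2) + C4*exp(2^(3/4)*c/2) + sqrt(2)*c^3/12


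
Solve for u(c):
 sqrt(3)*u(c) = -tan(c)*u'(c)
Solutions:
 u(c) = C1/sin(c)^(sqrt(3))


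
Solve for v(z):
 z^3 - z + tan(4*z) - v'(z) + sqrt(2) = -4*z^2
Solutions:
 v(z) = C1 + z^4/4 + 4*z^3/3 - z^2/2 + sqrt(2)*z - log(cos(4*z))/4


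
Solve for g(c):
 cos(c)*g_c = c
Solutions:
 g(c) = C1 + Integral(c/cos(c), c)


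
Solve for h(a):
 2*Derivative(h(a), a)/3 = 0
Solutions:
 h(a) = C1


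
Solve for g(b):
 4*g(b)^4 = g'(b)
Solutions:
 g(b) = (-1/(C1 + 12*b))^(1/3)
 g(b) = (-1/(C1 + 4*b))^(1/3)*(-3^(2/3) - 3*3^(1/6)*I)/6
 g(b) = (-1/(C1 + 4*b))^(1/3)*(-3^(2/3) + 3*3^(1/6)*I)/6


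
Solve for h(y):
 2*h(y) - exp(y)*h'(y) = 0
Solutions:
 h(y) = C1*exp(-2*exp(-y))


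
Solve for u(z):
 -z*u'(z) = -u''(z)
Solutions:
 u(z) = C1 + C2*erfi(sqrt(2)*z/2)


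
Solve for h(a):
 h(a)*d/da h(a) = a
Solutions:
 h(a) = -sqrt(C1 + a^2)
 h(a) = sqrt(C1 + a^2)


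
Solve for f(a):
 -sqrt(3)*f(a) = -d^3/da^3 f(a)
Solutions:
 f(a) = C3*exp(3^(1/6)*a) + (C1*sin(3^(2/3)*a/2) + C2*cos(3^(2/3)*a/2))*exp(-3^(1/6)*a/2)


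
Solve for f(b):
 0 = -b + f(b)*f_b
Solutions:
 f(b) = -sqrt(C1 + b^2)
 f(b) = sqrt(C1 + b^2)


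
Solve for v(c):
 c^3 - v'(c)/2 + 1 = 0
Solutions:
 v(c) = C1 + c^4/2 + 2*c


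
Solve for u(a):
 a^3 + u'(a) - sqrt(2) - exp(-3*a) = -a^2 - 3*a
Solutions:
 u(a) = C1 - a^4/4 - a^3/3 - 3*a^2/2 + sqrt(2)*a - exp(-3*a)/3


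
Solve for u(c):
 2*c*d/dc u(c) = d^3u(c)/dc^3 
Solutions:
 u(c) = C1 + Integral(C2*airyai(2^(1/3)*c) + C3*airybi(2^(1/3)*c), c)


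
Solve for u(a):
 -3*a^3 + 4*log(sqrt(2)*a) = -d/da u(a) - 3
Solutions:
 u(a) = C1 + 3*a^4/4 - 4*a*log(a) - a*log(4) + a


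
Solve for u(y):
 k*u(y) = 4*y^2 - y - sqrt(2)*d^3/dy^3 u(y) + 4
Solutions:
 u(y) = C1*exp(2^(5/6)*y*(-k)^(1/3)/2) + C2*exp(2^(5/6)*y*(-k)^(1/3)*(-1 + sqrt(3)*I)/4) + C3*exp(-2^(5/6)*y*(-k)^(1/3)*(1 + sqrt(3)*I)/4) + 4*y^2/k - y/k + 4/k


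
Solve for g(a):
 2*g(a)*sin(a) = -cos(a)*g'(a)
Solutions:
 g(a) = C1*cos(a)^2


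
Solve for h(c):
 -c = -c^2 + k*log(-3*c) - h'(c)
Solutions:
 h(c) = C1 - c^3/3 + c^2/2 + c*k*log(-c) + c*k*(-1 + log(3))


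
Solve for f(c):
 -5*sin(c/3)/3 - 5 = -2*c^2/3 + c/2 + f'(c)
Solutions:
 f(c) = C1 + 2*c^3/9 - c^2/4 - 5*c + 5*cos(c/3)


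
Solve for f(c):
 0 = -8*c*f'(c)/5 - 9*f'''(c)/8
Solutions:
 f(c) = C1 + Integral(C2*airyai(-4*75^(1/3)*c/15) + C3*airybi(-4*75^(1/3)*c/15), c)


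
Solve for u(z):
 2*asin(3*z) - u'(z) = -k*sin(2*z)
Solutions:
 u(z) = C1 - k*cos(2*z)/2 + 2*z*asin(3*z) + 2*sqrt(1 - 9*z^2)/3


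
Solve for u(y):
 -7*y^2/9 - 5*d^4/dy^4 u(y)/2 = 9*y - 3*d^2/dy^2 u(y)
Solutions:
 u(y) = C1 + C2*y + C3*exp(-sqrt(30)*y/5) + C4*exp(sqrt(30)*y/5) + 7*y^4/324 + y^3/2 + 35*y^2/162


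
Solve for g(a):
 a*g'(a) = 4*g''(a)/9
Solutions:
 g(a) = C1 + C2*erfi(3*sqrt(2)*a/4)


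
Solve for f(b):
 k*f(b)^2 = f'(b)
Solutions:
 f(b) = -1/(C1 + b*k)


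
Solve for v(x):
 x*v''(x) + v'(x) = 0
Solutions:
 v(x) = C1 + C2*log(x)


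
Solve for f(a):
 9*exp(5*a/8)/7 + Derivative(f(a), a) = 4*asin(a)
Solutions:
 f(a) = C1 + 4*a*asin(a) + 4*sqrt(1 - a^2) - 72*exp(5*a/8)/35


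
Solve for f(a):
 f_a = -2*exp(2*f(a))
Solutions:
 f(a) = log(-sqrt(-1/(C1 - 2*a))) - log(2)/2
 f(a) = log(-1/(C1 - 2*a))/2 - log(2)/2


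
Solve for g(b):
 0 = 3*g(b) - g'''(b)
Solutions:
 g(b) = C3*exp(3^(1/3)*b) + (C1*sin(3^(5/6)*b/2) + C2*cos(3^(5/6)*b/2))*exp(-3^(1/3)*b/2)


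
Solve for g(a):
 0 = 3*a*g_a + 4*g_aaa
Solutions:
 g(a) = C1 + Integral(C2*airyai(-6^(1/3)*a/2) + C3*airybi(-6^(1/3)*a/2), a)


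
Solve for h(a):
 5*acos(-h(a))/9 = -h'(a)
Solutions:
 Integral(1/acos(-_y), (_y, h(a))) = C1 - 5*a/9


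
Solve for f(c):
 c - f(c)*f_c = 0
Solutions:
 f(c) = -sqrt(C1 + c^2)
 f(c) = sqrt(C1 + c^2)


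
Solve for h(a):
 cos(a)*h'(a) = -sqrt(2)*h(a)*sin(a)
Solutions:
 h(a) = C1*cos(a)^(sqrt(2))


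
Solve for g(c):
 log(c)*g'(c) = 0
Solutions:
 g(c) = C1


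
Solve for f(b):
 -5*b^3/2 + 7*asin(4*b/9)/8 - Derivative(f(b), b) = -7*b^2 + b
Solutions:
 f(b) = C1 - 5*b^4/8 + 7*b^3/3 - b^2/2 + 7*b*asin(4*b/9)/8 + 7*sqrt(81 - 16*b^2)/32


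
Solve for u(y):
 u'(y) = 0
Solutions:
 u(y) = C1


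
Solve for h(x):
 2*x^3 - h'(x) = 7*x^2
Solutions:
 h(x) = C1 + x^4/2 - 7*x^3/3


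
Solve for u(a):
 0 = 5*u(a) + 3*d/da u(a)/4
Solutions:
 u(a) = C1*exp(-20*a/3)


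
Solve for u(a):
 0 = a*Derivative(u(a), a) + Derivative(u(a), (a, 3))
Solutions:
 u(a) = C1 + Integral(C2*airyai(-a) + C3*airybi(-a), a)


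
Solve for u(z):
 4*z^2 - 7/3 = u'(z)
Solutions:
 u(z) = C1 + 4*z^3/3 - 7*z/3


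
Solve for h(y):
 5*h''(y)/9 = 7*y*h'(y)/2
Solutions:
 h(y) = C1 + C2*erfi(3*sqrt(35)*y/10)


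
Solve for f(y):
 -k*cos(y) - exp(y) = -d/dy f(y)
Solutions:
 f(y) = C1 + k*sin(y) + exp(y)


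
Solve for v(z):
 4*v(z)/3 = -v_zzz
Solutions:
 v(z) = C3*exp(-6^(2/3)*z/3) + (C1*sin(2^(2/3)*3^(1/6)*z/2) + C2*cos(2^(2/3)*3^(1/6)*z/2))*exp(6^(2/3)*z/6)


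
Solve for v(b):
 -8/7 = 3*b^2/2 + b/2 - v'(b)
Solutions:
 v(b) = C1 + b^3/2 + b^2/4 + 8*b/7


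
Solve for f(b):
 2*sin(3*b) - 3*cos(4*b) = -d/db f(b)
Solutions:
 f(b) = C1 + 3*sin(4*b)/4 + 2*cos(3*b)/3


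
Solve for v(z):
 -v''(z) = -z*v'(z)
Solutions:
 v(z) = C1 + C2*erfi(sqrt(2)*z/2)


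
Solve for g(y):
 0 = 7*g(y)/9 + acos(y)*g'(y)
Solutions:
 g(y) = C1*exp(-7*Integral(1/acos(y), y)/9)


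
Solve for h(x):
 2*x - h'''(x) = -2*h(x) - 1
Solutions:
 h(x) = C3*exp(2^(1/3)*x) - x + (C1*sin(2^(1/3)*sqrt(3)*x/2) + C2*cos(2^(1/3)*sqrt(3)*x/2))*exp(-2^(1/3)*x/2) - 1/2


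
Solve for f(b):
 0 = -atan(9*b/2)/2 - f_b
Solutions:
 f(b) = C1 - b*atan(9*b/2)/2 + log(81*b^2 + 4)/18


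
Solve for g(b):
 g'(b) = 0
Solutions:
 g(b) = C1


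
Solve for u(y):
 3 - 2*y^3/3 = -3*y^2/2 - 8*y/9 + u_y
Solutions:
 u(y) = C1 - y^4/6 + y^3/2 + 4*y^2/9 + 3*y


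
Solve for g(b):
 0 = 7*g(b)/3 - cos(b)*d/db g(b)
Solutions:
 g(b) = C1*(sin(b) + 1)^(7/6)/(sin(b) - 1)^(7/6)


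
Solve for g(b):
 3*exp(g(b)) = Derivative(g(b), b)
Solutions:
 g(b) = log(-1/(C1 + 3*b))


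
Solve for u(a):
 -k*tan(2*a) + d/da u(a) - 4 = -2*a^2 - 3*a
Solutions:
 u(a) = C1 - 2*a^3/3 - 3*a^2/2 + 4*a - k*log(cos(2*a))/2


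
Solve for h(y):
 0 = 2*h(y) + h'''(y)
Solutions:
 h(y) = C3*exp(-2^(1/3)*y) + (C1*sin(2^(1/3)*sqrt(3)*y/2) + C2*cos(2^(1/3)*sqrt(3)*y/2))*exp(2^(1/3)*y/2)


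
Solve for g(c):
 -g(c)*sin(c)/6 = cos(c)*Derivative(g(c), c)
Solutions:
 g(c) = C1*cos(c)^(1/6)


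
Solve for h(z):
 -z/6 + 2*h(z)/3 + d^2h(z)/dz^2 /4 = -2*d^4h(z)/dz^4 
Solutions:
 h(z) = z/4 + (C1*sin(3^(3/4)*z*cos(atan(sqrt(759)/3)/2)/3) + C2*cos(3^(3/4)*z*cos(atan(sqrt(759)/3)/2)/3))*exp(-3^(3/4)*z*sin(atan(sqrt(759)/3)/2)/3) + (C3*sin(3^(3/4)*z*cos(atan(sqrt(759)/3)/2)/3) + C4*cos(3^(3/4)*z*cos(atan(sqrt(759)/3)/2)/3))*exp(3^(3/4)*z*sin(atan(sqrt(759)/3)/2)/3)


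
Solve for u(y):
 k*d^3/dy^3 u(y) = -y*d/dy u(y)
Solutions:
 u(y) = C1 + Integral(C2*airyai(y*(-1/k)^(1/3)) + C3*airybi(y*(-1/k)^(1/3)), y)


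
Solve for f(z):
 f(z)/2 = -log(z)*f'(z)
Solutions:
 f(z) = C1*exp(-li(z)/2)


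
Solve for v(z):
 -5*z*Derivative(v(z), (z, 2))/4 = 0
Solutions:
 v(z) = C1 + C2*z


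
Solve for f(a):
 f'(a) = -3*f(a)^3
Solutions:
 f(a) = -sqrt(2)*sqrt(-1/(C1 - 3*a))/2
 f(a) = sqrt(2)*sqrt(-1/(C1 - 3*a))/2


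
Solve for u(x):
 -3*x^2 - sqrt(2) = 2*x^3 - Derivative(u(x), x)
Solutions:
 u(x) = C1 + x^4/2 + x^3 + sqrt(2)*x


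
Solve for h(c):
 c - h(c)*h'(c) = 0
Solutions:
 h(c) = -sqrt(C1 + c^2)
 h(c) = sqrt(C1 + c^2)


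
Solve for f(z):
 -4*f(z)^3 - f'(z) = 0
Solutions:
 f(z) = -sqrt(2)*sqrt(-1/(C1 - 4*z))/2
 f(z) = sqrt(2)*sqrt(-1/(C1 - 4*z))/2


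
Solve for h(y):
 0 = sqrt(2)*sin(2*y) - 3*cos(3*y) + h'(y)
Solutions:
 h(y) = C1 + sin(3*y) + sqrt(2)*cos(2*y)/2


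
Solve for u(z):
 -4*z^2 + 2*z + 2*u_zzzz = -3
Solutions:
 u(z) = C1 + C2*z + C3*z^2 + C4*z^3 + z^6/180 - z^5/120 - z^4/16


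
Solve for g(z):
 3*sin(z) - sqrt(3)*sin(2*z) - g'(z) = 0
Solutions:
 g(z) = C1 - 3*cos(z) + sqrt(3)*cos(2*z)/2


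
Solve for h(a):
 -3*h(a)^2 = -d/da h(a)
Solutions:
 h(a) = -1/(C1 + 3*a)


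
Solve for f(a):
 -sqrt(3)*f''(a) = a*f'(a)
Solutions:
 f(a) = C1 + C2*erf(sqrt(2)*3^(3/4)*a/6)


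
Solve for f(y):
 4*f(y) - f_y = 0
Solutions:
 f(y) = C1*exp(4*y)


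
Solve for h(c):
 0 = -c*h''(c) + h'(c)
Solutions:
 h(c) = C1 + C2*c^2


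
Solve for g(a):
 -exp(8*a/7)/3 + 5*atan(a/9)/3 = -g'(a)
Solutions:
 g(a) = C1 - 5*a*atan(a/9)/3 + 7*exp(8*a/7)/24 + 15*log(a^2 + 81)/2


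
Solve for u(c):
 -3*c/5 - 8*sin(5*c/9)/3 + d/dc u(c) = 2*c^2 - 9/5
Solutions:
 u(c) = C1 + 2*c^3/3 + 3*c^2/10 - 9*c/5 - 24*cos(5*c/9)/5


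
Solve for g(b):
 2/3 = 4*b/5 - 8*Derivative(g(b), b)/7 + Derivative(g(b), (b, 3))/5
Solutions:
 g(b) = C1 + C2*exp(-2*sqrt(70)*b/7) + C3*exp(2*sqrt(70)*b/7) + 7*b^2/20 - 7*b/12


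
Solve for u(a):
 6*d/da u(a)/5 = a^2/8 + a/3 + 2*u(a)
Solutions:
 u(a) = C1*exp(5*a/3) - a^2/16 - 29*a/120 - 29/200


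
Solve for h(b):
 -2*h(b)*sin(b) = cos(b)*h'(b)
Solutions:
 h(b) = C1*cos(b)^2


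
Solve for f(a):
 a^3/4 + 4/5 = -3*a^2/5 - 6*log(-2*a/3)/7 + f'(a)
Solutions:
 f(a) = C1 + a^4/16 + a^3/5 + 6*a*log(-a)/7 + 2*a*(-15*log(3) - 1 + 15*log(2))/35


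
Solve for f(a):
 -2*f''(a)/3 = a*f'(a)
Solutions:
 f(a) = C1 + C2*erf(sqrt(3)*a/2)


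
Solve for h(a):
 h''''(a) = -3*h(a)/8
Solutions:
 h(a) = (C1*sin(2^(3/4)*3^(1/4)*a/4) + C2*cos(2^(3/4)*3^(1/4)*a/4))*exp(-2^(3/4)*3^(1/4)*a/4) + (C3*sin(2^(3/4)*3^(1/4)*a/4) + C4*cos(2^(3/4)*3^(1/4)*a/4))*exp(2^(3/4)*3^(1/4)*a/4)


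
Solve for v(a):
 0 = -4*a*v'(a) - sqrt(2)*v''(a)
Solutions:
 v(a) = C1 + C2*erf(2^(1/4)*a)


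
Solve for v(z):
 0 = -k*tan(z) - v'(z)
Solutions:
 v(z) = C1 + k*log(cos(z))


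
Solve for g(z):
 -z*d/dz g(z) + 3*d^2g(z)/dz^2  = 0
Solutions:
 g(z) = C1 + C2*erfi(sqrt(6)*z/6)


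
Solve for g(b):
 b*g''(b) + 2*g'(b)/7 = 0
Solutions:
 g(b) = C1 + C2*b^(5/7)


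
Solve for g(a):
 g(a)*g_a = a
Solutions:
 g(a) = -sqrt(C1 + a^2)
 g(a) = sqrt(C1 + a^2)


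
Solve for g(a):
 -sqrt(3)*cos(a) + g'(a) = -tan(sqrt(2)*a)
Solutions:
 g(a) = C1 + sqrt(2)*log(cos(sqrt(2)*a))/2 + sqrt(3)*sin(a)


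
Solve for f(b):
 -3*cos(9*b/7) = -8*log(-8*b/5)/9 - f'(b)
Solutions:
 f(b) = C1 - 8*b*log(-b)/9 - 8*b*log(2)/3 + 8*b/9 + 8*b*log(5)/9 + 7*sin(9*b/7)/3


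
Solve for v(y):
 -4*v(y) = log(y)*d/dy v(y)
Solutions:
 v(y) = C1*exp(-4*li(y))


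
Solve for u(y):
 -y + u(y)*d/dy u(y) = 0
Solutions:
 u(y) = -sqrt(C1 + y^2)
 u(y) = sqrt(C1 + y^2)


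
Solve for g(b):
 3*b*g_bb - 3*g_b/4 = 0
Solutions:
 g(b) = C1 + C2*b^(5/4)


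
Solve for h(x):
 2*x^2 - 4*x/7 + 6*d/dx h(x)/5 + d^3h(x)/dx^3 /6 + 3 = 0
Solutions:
 h(x) = C1 + C2*sin(6*sqrt(5)*x/5) + C3*cos(6*sqrt(5)*x/5) - 5*x^3/9 + 5*x^2/21 - 55*x/27


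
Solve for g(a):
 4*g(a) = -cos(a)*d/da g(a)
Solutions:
 g(a) = C1*(sin(a)^2 - 2*sin(a) + 1)/(sin(a)^2 + 2*sin(a) + 1)


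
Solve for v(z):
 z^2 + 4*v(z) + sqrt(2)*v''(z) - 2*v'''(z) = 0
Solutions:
 v(z) = C1*exp(z*(-18*(sqrt(2)/108 + 1 + sqrt(2)*sqrt(-1 + (sqrt(2) + 108)^2/2)/108)^(1/3) - 1/(sqrt(2)/108 + 1 + sqrt(2)*sqrt(-1 + (sqrt(2) + 108)^2/2)/108)^(1/3) + 6*sqrt(2))/36)*sin(sqrt(3)*z*(-18*(sqrt(2)/108 + 1 + sqrt(2)*sqrt(-1 + 1458*(-2 - sqrt(2)/54)^2)/108)^(1/3) + (sqrt(2)/108 + 1 + sqrt(2)*sqrt(-1 + 1458*(-2 - sqrt(2)/54)^2)/108)^(-1/3))/36) + C2*exp(z*(-18*(sqrt(2)/108 + 1 + sqrt(2)*sqrt(-1 + (sqrt(2) + 108)^2/2)/108)^(1/3) - 1/(sqrt(2)/108 + 1 + sqrt(2)*sqrt(-1 + (sqrt(2) + 108)^2/2)/108)^(1/3) + 6*sqrt(2))/36)*cos(sqrt(3)*z*(-18*(sqrt(2)/108 + 1 + sqrt(2)*sqrt(-1 + 1458*(-2 - sqrt(2)/54)^2)/108)^(1/3) + (sqrt(2)/108 + 1 + sqrt(2)*sqrt(-1 + 1458*(-2 - sqrt(2)/54)^2)/108)^(-1/3))/36) + C3*exp(z*(1/(18*(sqrt(2)/108 + 1 + sqrt(2)*sqrt(-1 + (sqrt(2) + 108)^2/2)/108)^(1/3)) + sqrt(2)/6 + (sqrt(2)/108 + 1 + sqrt(2)*sqrt(-1 + (sqrt(2) + 108)^2/2)/108)^(1/3))) - z^2/4 + sqrt(2)/8


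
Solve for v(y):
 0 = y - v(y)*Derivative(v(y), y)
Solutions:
 v(y) = -sqrt(C1 + y^2)
 v(y) = sqrt(C1 + y^2)


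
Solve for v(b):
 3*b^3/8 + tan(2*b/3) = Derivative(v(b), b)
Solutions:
 v(b) = C1 + 3*b^4/32 - 3*log(cos(2*b/3))/2


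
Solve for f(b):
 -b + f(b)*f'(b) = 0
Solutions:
 f(b) = -sqrt(C1 + b^2)
 f(b) = sqrt(C1 + b^2)


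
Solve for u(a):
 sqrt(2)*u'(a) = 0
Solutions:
 u(a) = C1


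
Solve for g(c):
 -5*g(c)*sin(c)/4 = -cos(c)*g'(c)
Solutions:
 g(c) = C1/cos(c)^(5/4)


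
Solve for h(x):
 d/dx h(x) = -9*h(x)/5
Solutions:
 h(x) = C1*exp(-9*x/5)


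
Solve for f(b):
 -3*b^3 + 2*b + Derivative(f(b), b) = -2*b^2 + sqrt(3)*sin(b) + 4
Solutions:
 f(b) = C1 + 3*b^4/4 - 2*b^3/3 - b^2 + 4*b - sqrt(3)*cos(b)


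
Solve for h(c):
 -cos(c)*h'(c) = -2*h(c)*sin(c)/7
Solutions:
 h(c) = C1/cos(c)^(2/7)


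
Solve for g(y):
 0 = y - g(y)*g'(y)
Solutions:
 g(y) = -sqrt(C1 + y^2)
 g(y) = sqrt(C1 + y^2)


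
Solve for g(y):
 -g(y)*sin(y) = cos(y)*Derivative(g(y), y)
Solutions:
 g(y) = C1*cos(y)


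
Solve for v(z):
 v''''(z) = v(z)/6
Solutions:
 v(z) = C1*exp(-6^(3/4)*z/6) + C2*exp(6^(3/4)*z/6) + C3*sin(6^(3/4)*z/6) + C4*cos(6^(3/4)*z/6)


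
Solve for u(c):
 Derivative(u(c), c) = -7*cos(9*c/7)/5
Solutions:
 u(c) = C1 - 49*sin(9*c/7)/45


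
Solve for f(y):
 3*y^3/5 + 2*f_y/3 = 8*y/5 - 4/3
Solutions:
 f(y) = C1 - 9*y^4/40 + 6*y^2/5 - 2*y


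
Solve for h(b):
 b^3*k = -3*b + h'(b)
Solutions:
 h(b) = C1 + b^4*k/4 + 3*b^2/2


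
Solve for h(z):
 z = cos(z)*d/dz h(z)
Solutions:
 h(z) = C1 + Integral(z/cos(z), z)


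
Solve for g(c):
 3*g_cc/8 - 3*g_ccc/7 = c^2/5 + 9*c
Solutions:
 g(c) = C1 + C2*c + C3*exp(7*c/8) + 2*c^4/45 + 1324*c^3/315 + 10592*c^2/735


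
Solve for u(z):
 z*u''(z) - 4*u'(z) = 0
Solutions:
 u(z) = C1 + C2*z^5


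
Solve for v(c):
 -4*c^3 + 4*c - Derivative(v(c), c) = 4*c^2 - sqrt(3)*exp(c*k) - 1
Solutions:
 v(c) = C1 - c^4 - 4*c^3/3 + 2*c^2 + c + sqrt(3)*exp(c*k)/k


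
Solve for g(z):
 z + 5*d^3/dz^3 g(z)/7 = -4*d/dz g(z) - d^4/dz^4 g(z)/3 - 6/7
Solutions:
 g(z) = C1 + C2*exp(z*(-10 + 25/(14*sqrt(24234) + 2183)^(1/3) + (14*sqrt(24234) + 2183)^(1/3))/14)*sin(sqrt(3)*z*(-(14*sqrt(24234) + 2183)^(1/3) + 25/(14*sqrt(24234) + 2183)^(1/3))/14) + C3*exp(z*(-10 + 25/(14*sqrt(24234) + 2183)^(1/3) + (14*sqrt(24234) + 2183)^(1/3))/14)*cos(sqrt(3)*z*(-(14*sqrt(24234) + 2183)^(1/3) + 25/(14*sqrt(24234) + 2183)^(1/3))/14) + C4*exp(-z*(25/(14*sqrt(24234) + 2183)^(1/3) + 5 + (14*sqrt(24234) + 2183)^(1/3))/7) - z^2/8 - 3*z/14


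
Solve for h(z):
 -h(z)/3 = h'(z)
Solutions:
 h(z) = C1*exp(-z/3)


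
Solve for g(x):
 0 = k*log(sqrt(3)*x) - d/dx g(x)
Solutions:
 g(x) = C1 + k*x*log(x) - k*x + k*x*log(3)/2


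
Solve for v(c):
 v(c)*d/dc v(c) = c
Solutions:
 v(c) = -sqrt(C1 + c^2)
 v(c) = sqrt(C1 + c^2)


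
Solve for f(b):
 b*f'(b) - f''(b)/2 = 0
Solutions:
 f(b) = C1 + C2*erfi(b)


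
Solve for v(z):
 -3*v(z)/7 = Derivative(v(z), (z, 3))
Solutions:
 v(z) = C3*exp(-3^(1/3)*7^(2/3)*z/7) + (C1*sin(3^(5/6)*7^(2/3)*z/14) + C2*cos(3^(5/6)*7^(2/3)*z/14))*exp(3^(1/3)*7^(2/3)*z/14)


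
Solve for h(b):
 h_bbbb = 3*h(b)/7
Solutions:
 h(b) = C1*exp(-3^(1/4)*7^(3/4)*b/7) + C2*exp(3^(1/4)*7^(3/4)*b/7) + C3*sin(3^(1/4)*7^(3/4)*b/7) + C4*cos(3^(1/4)*7^(3/4)*b/7)


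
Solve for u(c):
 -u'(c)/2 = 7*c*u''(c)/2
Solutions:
 u(c) = C1 + C2*c^(6/7)


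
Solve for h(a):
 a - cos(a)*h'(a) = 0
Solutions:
 h(a) = C1 + Integral(a/cos(a), a)


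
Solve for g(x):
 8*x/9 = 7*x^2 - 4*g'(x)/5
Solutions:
 g(x) = C1 + 35*x^3/12 - 5*x^2/9


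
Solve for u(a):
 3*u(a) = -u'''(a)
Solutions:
 u(a) = C3*exp(-3^(1/3)*a) + (C1*sin(3^(5/6)*a/2) + C2*cos(3^(5/6)*a/2))*exp(3^(1/3)*a/2)


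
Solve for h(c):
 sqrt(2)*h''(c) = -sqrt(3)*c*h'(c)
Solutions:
 h(c) = C1 + C2*erf(6^(1/4)*c/2)


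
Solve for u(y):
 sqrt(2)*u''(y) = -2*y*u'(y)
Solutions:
 u(y) = C1 + C2*erf(2^(3/4)*y/2)


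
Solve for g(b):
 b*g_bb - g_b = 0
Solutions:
 g(b) = C1 + C2*b^2


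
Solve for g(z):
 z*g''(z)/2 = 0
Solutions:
 g(z) = C1 + C2*z


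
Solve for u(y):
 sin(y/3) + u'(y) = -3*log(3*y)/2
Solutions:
 u(y) = C1 - 3*y*log(y)/2 - 3*y*log(3)/2 + 3*y/2 + 3*cos(y/3)


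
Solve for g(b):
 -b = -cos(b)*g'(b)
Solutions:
 g(b) = C1 + Integral(b/cos(b), b)


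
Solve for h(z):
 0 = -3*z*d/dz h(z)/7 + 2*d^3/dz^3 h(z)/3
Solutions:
 h(z) = C1 + Integral(C2*airyai(42^(2/3)*z/14) + C3*airybi(42^(2/3)*z/14), z)


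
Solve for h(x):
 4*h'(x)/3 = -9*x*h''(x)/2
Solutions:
 h(x) = C1 + C2*x^(19/27)


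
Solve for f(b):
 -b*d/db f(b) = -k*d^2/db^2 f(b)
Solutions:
 f(b) = C1 + C2*erf(sqrt(2)*b*sqrt(-1/k)/2)/sqrt(-1/k)


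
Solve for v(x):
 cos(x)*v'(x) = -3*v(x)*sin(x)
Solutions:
 v(x) = C1*cos(x)^3


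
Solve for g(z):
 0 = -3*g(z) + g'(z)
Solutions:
 g(z) = C1*exp(3*z)


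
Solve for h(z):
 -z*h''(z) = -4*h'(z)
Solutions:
 h(z) = C1 + C2*z^5


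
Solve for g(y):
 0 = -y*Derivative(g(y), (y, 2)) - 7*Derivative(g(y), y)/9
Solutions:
 g(y) = C1 + C2*y^(2/9)


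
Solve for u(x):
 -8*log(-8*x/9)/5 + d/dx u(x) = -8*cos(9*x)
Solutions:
 u(x) = C1 + 8*x*log(-x)/5 - 4*x*log(3) - 8*x/5 + 4*x*log(6)/5 + 4*x*log(2) - 8*sin(9*x)/9


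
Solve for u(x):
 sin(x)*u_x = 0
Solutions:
 u(x) = C1


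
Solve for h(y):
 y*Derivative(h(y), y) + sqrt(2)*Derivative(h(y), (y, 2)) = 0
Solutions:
 h(y) = C1 + C2*erf(2^(1/4)*y/2)


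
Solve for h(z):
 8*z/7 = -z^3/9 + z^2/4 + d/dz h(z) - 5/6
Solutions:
 h(z) = C1 + z^4/36 - z^3/12 + 4*z^2/7 + 5*z/6


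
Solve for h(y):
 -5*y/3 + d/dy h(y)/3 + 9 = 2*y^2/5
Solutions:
 h(y) = C1 + 2*y^3/5 + 5*y^2/2 - 27*y


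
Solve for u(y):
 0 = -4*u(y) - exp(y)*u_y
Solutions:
 u(y) = C1*exp(4*exp(-y))


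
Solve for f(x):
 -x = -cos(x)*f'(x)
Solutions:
 f(x) = C1 + Integral(x/cos(x), x)


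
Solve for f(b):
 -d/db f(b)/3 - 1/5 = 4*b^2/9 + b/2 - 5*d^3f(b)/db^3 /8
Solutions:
 f(b) = C1 + C2*exp(-2*sqrt(30)*b/15) + C3*exp(2*sqrt(30)*b/15) - 4*b^3/9 - 3*b^2/4 - 28*b/5


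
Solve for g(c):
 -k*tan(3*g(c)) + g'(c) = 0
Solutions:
 g(c) = -asin(C1*exp(3*c*k))/3 + pi/3
 g(c) = asin(C1*exp(3*c*k))/3


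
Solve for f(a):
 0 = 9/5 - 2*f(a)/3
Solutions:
 f(a) = 27/10


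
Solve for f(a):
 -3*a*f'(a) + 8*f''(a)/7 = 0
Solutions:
 f(a) = C1 + C2*erfi(sqrt(21)*a/4)


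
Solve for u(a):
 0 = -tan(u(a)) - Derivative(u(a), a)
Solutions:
 u(a) = pi - asin(C1*exp(-a))
 u(a) = asin(C1*exp(-a))


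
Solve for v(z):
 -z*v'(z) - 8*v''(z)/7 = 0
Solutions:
 v(z) = C1 + C2*erf(sqrt(7)*z/4)


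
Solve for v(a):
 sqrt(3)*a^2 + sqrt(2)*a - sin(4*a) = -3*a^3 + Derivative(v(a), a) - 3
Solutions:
 v(a) = C1 + 3*a^4/4 + sqrt(3)*a^3/3 + sqrt(2)*a^2/2 + 3*a + cos(4*a)/4


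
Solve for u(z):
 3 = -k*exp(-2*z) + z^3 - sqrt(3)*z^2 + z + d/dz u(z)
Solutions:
 u(z) = C1 - k*exp(-2*z)/2 - z^4/4 + sqrt(3)*z^3/3 - z^2/2 + 3*z


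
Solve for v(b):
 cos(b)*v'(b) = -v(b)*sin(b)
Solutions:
 v(b) = C1*cos(b)


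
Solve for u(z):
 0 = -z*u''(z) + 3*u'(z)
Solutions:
 u(z) = C1 + C2*z^4


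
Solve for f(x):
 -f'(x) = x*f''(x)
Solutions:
 f(x) = C1 + C2*log(x)


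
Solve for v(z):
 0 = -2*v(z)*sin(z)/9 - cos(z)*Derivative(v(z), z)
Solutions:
 v(z) = C1*cos(z)^(2/9)


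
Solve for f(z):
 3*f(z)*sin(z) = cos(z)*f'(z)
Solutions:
 f(z) = C1/cos(z)^3


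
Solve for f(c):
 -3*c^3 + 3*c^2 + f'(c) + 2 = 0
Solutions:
 f(c) = C1 + 3*c^4/4 - c^3 - 2*c


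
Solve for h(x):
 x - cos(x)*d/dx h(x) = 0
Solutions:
 h(x) = C1 + Integral(x/cos(x), x)


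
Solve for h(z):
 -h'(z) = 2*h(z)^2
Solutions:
 h(z) = 1/(C1 + 2*z)


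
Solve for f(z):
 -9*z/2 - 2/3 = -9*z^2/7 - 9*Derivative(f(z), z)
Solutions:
 f(z) = C1 - z^3/21 + z^2/4 + 2*z/27


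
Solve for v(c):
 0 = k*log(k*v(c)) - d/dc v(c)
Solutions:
 li(k*v(c))/k = C1 + c*k


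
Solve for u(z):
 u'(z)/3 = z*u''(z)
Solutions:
 u(z) = C1 + C2*z^(4/3)


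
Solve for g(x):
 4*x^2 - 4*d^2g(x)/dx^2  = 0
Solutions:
 g(x) = C1 + C2*x + x^4/12


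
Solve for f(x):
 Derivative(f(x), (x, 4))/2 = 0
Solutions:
 f(x) = C1 + C2*x + C3*x^2 + C4*x^3


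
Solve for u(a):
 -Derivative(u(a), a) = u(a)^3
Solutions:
 u(a) = -sqrt(2)*sqrt(-1/(C1 - a))/2
 u(a) = sqrt(2)*sqrt(-1/(C1 - a))/2


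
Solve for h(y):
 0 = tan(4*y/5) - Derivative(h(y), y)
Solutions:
 h(y) = C1 - 5*log(cos(4*y/5))/4


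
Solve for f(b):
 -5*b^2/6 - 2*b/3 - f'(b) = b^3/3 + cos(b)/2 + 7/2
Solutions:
 f(b) = C1 - b^4/12 - 5*b^3/18 - b^2/3 - 7*b/2 - sin(b)/2


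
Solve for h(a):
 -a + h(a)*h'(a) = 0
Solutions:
 h(a) = -sqrt(C1 + a^2)
 h(a) = sqrt(C1 + a^2)


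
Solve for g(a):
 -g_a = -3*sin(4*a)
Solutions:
 g(a) = C1 - 3*cos(4*a)/4


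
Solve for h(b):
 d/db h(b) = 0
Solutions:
 h(b) = C1


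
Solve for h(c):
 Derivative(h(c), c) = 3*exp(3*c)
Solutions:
 h(c) = C1 + exp(3*c)


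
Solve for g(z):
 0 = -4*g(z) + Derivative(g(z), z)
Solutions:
 g(z) = C1*exp(4*z)


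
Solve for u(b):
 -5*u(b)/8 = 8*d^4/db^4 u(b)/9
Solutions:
 u(b) = (C1*sin(sqrt(3)*5^(1/4)*b/4) + C2*cos(sqrt(3)*5^(1/4)*b/4))*exp(-sqrt(3)*5^(1/4)*b/4) + (C3*sin(sqrt(3)*5^(1/4)*b/4) + C4*cos(sqrt(3)*5^(1/4)*b/4))*exp(sqrt(3)*5^(1/4)*b/4)


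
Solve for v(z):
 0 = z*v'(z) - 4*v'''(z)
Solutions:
 v(z) = C1 + Integral(C2*airyai(2^(1/3)*z/2) + C3*airybi(2^(1/3)*z/2), z)


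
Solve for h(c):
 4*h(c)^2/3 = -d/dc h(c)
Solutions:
 h(c) = 3/(C1 + 4*c)


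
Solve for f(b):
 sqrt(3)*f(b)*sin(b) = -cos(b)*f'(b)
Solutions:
 f(b) = C1*cos(b)^(sqrt(3))


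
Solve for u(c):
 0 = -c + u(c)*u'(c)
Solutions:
 u(c) = -sqrt(C1 + c^2)
 u(c) = sqrt(C1 + c^2)


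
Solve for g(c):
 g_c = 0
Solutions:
 g(c) = C1


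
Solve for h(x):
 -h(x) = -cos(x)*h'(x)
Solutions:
 h(x) = C1*sqrt(sin(x) + 1)/sqrt(sin(x) - 1)


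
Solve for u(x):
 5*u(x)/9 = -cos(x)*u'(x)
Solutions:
 u(x) = C1*(sin(x) - 1)^(5/18)/(sin(x) + 1)^(5/18)


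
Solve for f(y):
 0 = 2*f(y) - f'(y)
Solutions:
 f(y) = C1*exp(2*y)


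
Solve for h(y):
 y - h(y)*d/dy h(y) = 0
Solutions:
 h(y) = -sqrt(C1 + y^2)
 h(y) = sqrt(C1 + y^2)


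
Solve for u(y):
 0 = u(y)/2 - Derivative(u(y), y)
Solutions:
 u(y) = C1*exp(y/2)


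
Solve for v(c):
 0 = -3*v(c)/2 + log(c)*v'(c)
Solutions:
 v(c) = C1*exp(3*li(c)/2)


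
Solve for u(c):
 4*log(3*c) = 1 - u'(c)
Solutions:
 u(c) = C1 - 4*c*log(c) - c*log(81) + 5*c


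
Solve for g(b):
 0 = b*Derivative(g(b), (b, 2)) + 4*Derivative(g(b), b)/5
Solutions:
 g(b) = C1 + C2*b^(1/5)


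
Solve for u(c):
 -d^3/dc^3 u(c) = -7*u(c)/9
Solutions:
 u(c) = C3*exp(21^(1/3)*c/3) + (C1*sin(3^(5/6)*7^(1/3)*c/6) + C2*cos(3^(5/6)*7^(1/3)*c/6))*exp(-21^(1/3)*c/6)


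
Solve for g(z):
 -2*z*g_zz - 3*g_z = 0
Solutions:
 g(z) = C1 + C2/sqrt(z)


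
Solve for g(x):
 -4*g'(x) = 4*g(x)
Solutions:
 g(x) = C1*exp(-x)


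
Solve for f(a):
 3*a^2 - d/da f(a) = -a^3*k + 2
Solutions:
 f(a) = C1 + a^4*k/4 + a^3 - 2*a


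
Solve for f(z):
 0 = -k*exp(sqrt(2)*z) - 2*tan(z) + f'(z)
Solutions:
 f(z) = C1 + sqrt(2)*k*exp(sqrt(2)*z)/2 - 2*log(cos(z))


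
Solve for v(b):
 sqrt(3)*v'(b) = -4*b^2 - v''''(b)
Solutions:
 v(b) = C1 + C4*exp(-3^(1/6)*b) - 4*sqrt(3)*b^3/9 + (C2*sin(3^(2/3)*b/2) + C3*cos(3^(2/3)*b/2))*exp(3^(1/6)*b/2)


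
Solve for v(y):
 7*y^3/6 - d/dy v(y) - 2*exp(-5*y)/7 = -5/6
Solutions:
 v(y) = C1 + 7*y^4/24 + 5*y/6 + 2*exp(-5*y)/35


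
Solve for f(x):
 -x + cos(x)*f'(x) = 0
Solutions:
 f(x) = C1 + Integral(x/cos(x), x)


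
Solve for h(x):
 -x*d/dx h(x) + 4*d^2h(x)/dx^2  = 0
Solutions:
 h(x) = C1 + C2*erfi(sqrt(2)*x/4)


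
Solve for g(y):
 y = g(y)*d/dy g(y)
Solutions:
 g(y) = -sqrt(C1 + y^2)
 g(y) = sqrt(C1 + y^2)


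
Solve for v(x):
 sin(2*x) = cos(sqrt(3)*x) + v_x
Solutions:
 v(x) = C1 - sqrt(3)*sin(sqrt(3)*x)/3 - cos(2*x)/2


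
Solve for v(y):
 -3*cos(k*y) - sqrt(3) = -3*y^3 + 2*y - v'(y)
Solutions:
 v(y) = C1 - 3*y^4/4 + y^2 + sqrt(3)*y + 3*sin(k*y)/k


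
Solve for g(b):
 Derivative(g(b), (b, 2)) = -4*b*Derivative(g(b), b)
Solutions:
 g(b) = C1 + C2*erf(sqrt(2)*b)


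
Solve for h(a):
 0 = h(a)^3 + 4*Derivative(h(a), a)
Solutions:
 h(a) = -sqrt(2)*sqrt(-1/(C1 - a))
 h(a) = sqrt(2)*sqrt(-1/(C1 - a))


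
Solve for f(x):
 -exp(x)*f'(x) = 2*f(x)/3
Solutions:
 f(x) = C1*exp(2*exp(-x)/3)


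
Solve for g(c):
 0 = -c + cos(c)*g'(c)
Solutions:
 g(c) = C1 + Integral(c/cos(c), c)


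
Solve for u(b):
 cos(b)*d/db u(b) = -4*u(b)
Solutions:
 u(b) = C1*(sin(b)^2 - 2*sin(b) + 1)/(sin(b)^2 + 2*sin(b) + 1)


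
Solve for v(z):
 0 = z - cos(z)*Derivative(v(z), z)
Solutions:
 v(z) = C1 + Integral(z/cos(z), z)


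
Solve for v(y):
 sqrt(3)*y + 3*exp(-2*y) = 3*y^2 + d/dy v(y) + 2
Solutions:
 v(y) = C1 - y^3 + sqrt(3)*y^2/2 - 2*y - 3*exp(-2*y)/2


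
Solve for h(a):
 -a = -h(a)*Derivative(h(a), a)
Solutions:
 h(a) = -sqrt(C1 + a^2)
 h(a) = sqrt(C1 + a^2)


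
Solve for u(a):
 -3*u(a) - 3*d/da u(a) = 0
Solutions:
 u(a) = C1*exp(-a)


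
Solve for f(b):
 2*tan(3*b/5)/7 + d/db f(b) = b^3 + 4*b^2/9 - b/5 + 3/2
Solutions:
 f(b) = C1 + b^4/4 + 4*b^3/27 - b^2/10 + 3*b/2 + 10*log(cos(3*b/5))/21


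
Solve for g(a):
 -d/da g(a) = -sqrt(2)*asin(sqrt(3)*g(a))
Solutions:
 Integral(1/asin(sqrt(3)*_y), (_y, g(a))) = C1 + sqrt(2)*a


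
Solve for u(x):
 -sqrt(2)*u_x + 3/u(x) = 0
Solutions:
 u(x) = -sqrt(C1 + 3*sqrt(2)*x)
 u(x) = sqrt(C1 + 3*sqrt(2)*x)


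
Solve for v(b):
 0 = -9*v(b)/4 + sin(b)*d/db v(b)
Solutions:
 v(b) = C1*(cos(b) - 1)^(9/8)/(cos(b) + 1)^(9/8)


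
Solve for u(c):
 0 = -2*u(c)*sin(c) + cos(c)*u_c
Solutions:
 u(c) = C1/cos(c)^2


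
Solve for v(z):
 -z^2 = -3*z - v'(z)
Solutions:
 v(z) = C1 + z^3/3 - 3*z^2/2


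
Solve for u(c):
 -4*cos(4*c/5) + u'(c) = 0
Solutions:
 u(c) = C1 + 5*sin(4*c/5)


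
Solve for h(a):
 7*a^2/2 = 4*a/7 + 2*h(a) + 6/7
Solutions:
 h(a) = 7*a^2/4 - 2*a/7 - 3/7


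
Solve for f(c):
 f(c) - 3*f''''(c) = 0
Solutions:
 f(c) = C1*exp(-3^(3/4)*c/3) + C2*exp(3^(3/4)*c/3) + C3*sin(3^(3/4)*c/3) + C4*cos(3^(3/4)*c/3)


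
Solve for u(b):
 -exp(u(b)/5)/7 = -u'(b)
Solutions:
 u(b) = 5*log(-1/(C1 + b)) + 5*log(35)


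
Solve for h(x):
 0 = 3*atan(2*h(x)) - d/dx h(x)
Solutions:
 Integral(1/atan(2*_y), (_y, h(x))) = C1 + 3*x


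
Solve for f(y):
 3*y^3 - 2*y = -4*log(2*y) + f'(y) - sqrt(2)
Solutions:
 f(y) = C1 + 3*y^4/4 - y^2 + 4*y*log(y) - 4*y + sqrt(2)*y + y*log(16)


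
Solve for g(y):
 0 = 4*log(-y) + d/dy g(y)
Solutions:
 g(y) = C1 - 4*y*log(-y) + 4*y


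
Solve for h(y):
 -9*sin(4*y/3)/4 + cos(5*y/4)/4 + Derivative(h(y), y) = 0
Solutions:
 h(y) = C1 - sin(5*y/4)/5 - 27*cos(4*y/3)/16


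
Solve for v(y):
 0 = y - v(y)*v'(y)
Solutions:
 v(y) = -sqrt(C1 + y^2)
 v(y) = sqrt(C1 + y^2)


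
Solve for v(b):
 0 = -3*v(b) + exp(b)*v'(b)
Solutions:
 v(b) = C1*exp(-3*exp(-b))


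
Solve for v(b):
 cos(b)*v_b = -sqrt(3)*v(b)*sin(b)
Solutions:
 v(b) = C1*cos(b)^(sqrt(3))


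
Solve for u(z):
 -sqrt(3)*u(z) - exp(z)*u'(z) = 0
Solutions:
 u(z) = C1*exp(sqrt(3)*exp(-z))


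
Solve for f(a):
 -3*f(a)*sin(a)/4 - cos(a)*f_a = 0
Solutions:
 f(a) = C1*cos(a)^(3/4)


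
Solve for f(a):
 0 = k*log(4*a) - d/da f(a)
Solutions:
 f(a) = C1 + a*k*log(a) - a*k + a*k*log(4)


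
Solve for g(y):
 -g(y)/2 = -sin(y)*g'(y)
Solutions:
 g(y) = C1*(cos(y) - 1)^(1/4)/(cos(y) + 1)^(1/4)


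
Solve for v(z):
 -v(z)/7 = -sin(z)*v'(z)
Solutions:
 v(z) = C1*(cos(z) - 1)^(1/14)/(cos(z) + 1)^(1/14)


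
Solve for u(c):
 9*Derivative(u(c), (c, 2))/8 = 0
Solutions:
 u(c) = C1 + C2*c


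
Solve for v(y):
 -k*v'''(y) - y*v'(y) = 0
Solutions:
 v(y) = C1 + Integral(C2*airyai(y*(-1/k)^(1/3)) + C3*airybi(y*(-1/k)^(1/3)), y)


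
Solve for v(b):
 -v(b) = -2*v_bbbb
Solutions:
 v(b) = C1*exp(-2^(3/4)*b/2) + C2*exp(2^(3/4)*b/2) + C3*sin(2^(3/4)*b/2) + C4*cos(2^(3/4)*b/2)


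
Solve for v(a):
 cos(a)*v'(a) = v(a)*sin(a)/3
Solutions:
 v(a) = C1/cos(a)^(1/3)


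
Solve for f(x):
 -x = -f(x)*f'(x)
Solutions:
 f(x) = -sqrt(C1 + x^2)
 f(x) = sqrt(C1 + x^2)


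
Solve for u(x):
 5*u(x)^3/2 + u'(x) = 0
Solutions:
 u(x) = -sqrt(-1/(C1 - 5*x))
 u(x) = sqrt(-1/(C1 - 5*x))


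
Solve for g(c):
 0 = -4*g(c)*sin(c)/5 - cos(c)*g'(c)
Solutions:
 g(c) = C1*cos(c)^(4/5)


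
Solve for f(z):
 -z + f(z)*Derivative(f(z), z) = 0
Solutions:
 f(z) = -sqrt(C1 + z^2)
 f(z) = sqrt(C1 + z^2)


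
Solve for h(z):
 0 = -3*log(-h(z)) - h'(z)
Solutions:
 -li(-h(z)) = C1 - 3*z


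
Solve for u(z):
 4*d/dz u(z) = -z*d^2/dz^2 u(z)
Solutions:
 u(z) = C1 + C2/z^3


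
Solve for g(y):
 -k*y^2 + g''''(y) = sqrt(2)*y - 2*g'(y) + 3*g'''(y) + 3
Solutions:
 g(y) = C1 + k*y^3/6 + 3*k*y/2 + sqrt(2)*y^2/4 + 3*y/2 + (C2 + C3*exp(-sqrt(3)*y) + C4*exp(sqrt(3)*y))*exp(y)


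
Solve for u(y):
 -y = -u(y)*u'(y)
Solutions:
 u(y) = -sqrt(C1 + y^2)
 u(y) = sqrt(C1 + y^2)


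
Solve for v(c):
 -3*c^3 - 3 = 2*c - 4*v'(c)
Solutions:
 v(c) = C1 + 3*c^4/16 + c^2/4 + 3*c/4


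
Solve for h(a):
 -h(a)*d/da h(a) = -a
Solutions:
 h(a) = -sqrt(C1 + a^2)
 h(a) = sqrt(C1 + a^2)


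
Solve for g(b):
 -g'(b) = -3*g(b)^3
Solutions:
 g(b) = -sqrt(2)*sqrt(-1/(C1 + 3*b))/2
 g(b) = sqrt(2)*sqrt(-1/(C1 + 3*b))/2


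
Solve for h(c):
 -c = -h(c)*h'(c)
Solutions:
 h(c) = -sqrt(C1 + c^2)
 h(c) = sqrt(C1 + c^2)


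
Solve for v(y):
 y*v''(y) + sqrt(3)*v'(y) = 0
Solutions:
 v(y) = C1 + C2*y^(1 - sqrt(3))


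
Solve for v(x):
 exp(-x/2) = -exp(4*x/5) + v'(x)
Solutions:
 v(x) = C1 + 5*exp(4*x/5)/4 - 2*exp(-x/2)


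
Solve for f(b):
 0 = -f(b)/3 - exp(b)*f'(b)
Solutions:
 f(b) = C1*exp(exp(-b)/3)


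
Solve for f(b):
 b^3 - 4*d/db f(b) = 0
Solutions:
 f(b) = C1 + b^4/16


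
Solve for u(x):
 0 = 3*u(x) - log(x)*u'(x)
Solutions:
 u(x) = C1*exp(3*li(x))


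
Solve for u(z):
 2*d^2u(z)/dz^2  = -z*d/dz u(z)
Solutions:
 u(z) = C1 + C2*erf(z/2)


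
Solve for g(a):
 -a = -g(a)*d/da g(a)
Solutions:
 g(a) = -sqrt(C1 + a^2)
 g(a) = sqrt(C1 + a^2)


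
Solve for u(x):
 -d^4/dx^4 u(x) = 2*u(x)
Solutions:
 u(x) = (C1*sin(2^(3/4)*x/2) + C2*cos(2^(3/4)*x/2))*exp(-2^(3/4)*x/2) + (C3*sin(2^(3/4)*x/2) + C4*cos(2^(3/4)*x/2))*exp(2^(3/4)*x/2)


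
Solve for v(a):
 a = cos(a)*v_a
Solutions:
 v(a) = C1 + Integral(a/cos(a), a)


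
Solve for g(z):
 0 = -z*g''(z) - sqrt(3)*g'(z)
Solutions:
 g(z) = C1 + C2*z^(1 - sqrt(3))


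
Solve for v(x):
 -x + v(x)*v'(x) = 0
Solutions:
 v(x) = -sqrt(C1 + x^2)
 v(x) = sqrt(C1 + x^2)


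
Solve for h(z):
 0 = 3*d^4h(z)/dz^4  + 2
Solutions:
 h(z) = C1 + C2*z + C3*z^2 + C4*z^3 - z^4/36


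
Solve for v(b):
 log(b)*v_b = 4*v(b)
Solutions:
 v(b) = C1*exp(4*li(b))


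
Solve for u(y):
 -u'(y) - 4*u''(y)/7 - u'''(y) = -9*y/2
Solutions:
 u(y) = C1 + 9*y^2/4 - 18*y/7 + (C2*sin(3*sqrt(5)*y/7) + C3*cos(3*sqrt(5)*y/7))*exp(-2*y/7)


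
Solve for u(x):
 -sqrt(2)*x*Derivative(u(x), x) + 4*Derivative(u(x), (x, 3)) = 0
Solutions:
 u(x) = C1 + Integral(C2*airyai(sqrt(2)*x/2) + C3*airybi(sqrt(2)*x/2), x)


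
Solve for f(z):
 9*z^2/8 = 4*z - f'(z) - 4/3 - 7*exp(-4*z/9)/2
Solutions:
 f(z) = C1 - 3*z^3/8 + 2*z^2 - 4*z/3 + 63*exp(-4*z/9)/8


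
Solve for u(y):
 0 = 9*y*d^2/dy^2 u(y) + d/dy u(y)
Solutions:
 u(y) = C1 + C2*y^(8/9)


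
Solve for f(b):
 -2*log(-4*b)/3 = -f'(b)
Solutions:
 f(b) = C1 + 2*b*log(-b)/3 + 2*b*(-1 + 2*log(2))/3


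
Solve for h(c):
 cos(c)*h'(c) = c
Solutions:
 h(c) = C1 + Integral(c/cos(c), c)


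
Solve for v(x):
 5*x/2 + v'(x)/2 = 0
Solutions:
 v(x) = C1 - 5*x^2/2


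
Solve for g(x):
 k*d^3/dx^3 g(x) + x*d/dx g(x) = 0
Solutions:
 g(x) = C1 + Integral(C2*airyai(x*(-1/k)^(1/3)) + C3*airybi(x*(-1/k)^(1/3)), x)


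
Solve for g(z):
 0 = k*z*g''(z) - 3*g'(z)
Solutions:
 g(z) = C1 + z^(((re(k) + 3)*re(k) + im(k)^2)/(re(k)^2 + im(k)^2))*(C2*sin(3*log(z)*Abs(im(k))/(re(k)^2 + im(k)^2)) + C3*cos(3*log(z)*im(k)/(re(k)^2 + im(k)^2)))


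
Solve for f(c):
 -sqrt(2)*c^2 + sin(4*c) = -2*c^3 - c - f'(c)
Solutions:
 f(c) = C1 - c^4/2 + sqrt(2)*c^3/3 - c^2/2 + cos(4*c)/4


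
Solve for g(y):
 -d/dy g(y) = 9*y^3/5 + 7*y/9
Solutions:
 g(y) = C1 - 9*y^4/20 - 7*y^2/18


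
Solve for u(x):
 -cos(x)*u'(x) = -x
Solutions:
 u(x) = C1 + Integral(x/cos(x), x)


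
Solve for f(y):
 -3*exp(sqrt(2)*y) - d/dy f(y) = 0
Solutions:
 f(y) = C1 - 3*sqrt(2)*exp(sqrt(2)*y)/2


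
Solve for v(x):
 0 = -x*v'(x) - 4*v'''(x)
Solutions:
 v(x) = C1 + Integral(C2*airyai(-2^(1/3)*x/2) + C3*airybi(-2^(1/3)*x/2), x)


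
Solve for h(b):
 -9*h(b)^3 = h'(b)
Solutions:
 h(b) = -sqrt(2)*sqrt(-1/(C1 - 9*b))/2
 h(b) = sqrt(2)*sqrt(-1/(C1 - 9*b))/2


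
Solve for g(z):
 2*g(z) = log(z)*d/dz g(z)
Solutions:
 g(z) = C1*exp(2*li(z))


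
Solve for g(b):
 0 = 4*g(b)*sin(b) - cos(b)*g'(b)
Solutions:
 g(b) = C1/cos(b)^4


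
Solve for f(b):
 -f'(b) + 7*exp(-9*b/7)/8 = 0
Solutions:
 f(b) = C1 - 49*exp(-9*b/7)/72


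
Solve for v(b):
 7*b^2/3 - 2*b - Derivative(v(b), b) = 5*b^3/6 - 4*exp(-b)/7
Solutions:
 v(b) = C1 - 5*b^4/24 + 7*b^3/9 - b^2 - 4*exp(-b)/7


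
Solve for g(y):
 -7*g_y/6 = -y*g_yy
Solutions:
 g(y) = C1 + C2*y^(13/6)


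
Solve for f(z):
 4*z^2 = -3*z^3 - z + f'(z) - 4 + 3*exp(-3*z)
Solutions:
 f(z) = C1 + 3*z^4/4 + 4*z^3/3 + z^2/2 + 4*z + exp(-3*z)


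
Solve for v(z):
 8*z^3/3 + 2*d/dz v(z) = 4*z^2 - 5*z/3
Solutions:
 v(z) = C1 - z^4/3 + 2*z^3/3 - 5*z^2/12


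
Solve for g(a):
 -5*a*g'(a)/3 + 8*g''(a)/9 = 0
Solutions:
 g(a) = C1 + C2*erfi(sqrt(15)*a/4)


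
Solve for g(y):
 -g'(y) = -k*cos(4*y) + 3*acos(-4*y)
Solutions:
 g(y) = C1 + k*sin(4*y)/4 - 3*y*acos(-4*y) - 3*sqrt(1 - 16*y^2)/4


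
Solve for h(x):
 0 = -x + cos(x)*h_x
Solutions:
 h(x) = C1 + Integral(x/cos(x), x)


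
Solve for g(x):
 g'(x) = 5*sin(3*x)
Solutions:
 g(x) = C1 - 5*cos(3*x)/3


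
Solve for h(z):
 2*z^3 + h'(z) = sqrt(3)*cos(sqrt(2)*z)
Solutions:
 h(z) = C1 - z^4/2 + sqrt(6)*sin(sqrt(2)*z)/2


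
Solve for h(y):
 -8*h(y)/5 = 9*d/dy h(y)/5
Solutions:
 h(y) = C1*exp(-8*y/9)


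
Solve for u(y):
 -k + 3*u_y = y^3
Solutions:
 u(y) = C1 + k*y/3 + y^4/12


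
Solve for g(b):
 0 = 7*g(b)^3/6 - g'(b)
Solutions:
 g(b) = -sqrt(3)*sqrt(-1/(C1 + 7*b))
 g(b) = sqrt(3)*sqrt(-1/(C1 + 7*b))


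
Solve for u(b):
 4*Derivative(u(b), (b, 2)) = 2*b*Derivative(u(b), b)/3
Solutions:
 u(b) = C1 + C2*erfi(sqrt(3)*b/6)


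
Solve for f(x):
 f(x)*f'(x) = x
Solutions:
 f(x) = -sqrt(C1 + x^2)
 f(x) = sqrt(C1 + x^2)


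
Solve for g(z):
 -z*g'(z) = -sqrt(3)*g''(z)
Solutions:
 g(z) = C1 + C2*erfi(sqrt(2)*3^(3/4)*z/6)


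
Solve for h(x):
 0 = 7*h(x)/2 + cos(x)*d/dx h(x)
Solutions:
 h(x) = C1*(sin(x) - 1)^(7/4)/(sin(x) + 1)^(7/4)


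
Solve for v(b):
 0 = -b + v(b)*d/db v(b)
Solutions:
 v(b) = -sqrt(C1 + b^2)
 v(b) = sqrt(C1 + b^2)


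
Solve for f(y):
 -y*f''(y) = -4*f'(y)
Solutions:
 f(y) = C1 + C2*y^5


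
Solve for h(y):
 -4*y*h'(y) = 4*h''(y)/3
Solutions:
 h(y) = C1 + C2*erf(sqrt(6)*y/2)


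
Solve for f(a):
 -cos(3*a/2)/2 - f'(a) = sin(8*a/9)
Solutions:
 f(a) = C1 - sin(3*a/2)/3 + 9*cos(8*a/9)/8


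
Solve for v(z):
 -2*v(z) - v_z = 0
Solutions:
 v(z) = C1*exp(-2*z)


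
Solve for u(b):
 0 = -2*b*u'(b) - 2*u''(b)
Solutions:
 u(b) = C1 + C2*erf(sqrt(2)*b/2)


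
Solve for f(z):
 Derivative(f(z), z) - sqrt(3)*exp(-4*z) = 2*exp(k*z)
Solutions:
 f(z) = C1 - sqrt(3)*exp(-4*z)/4 + 2*exp(k*z)/k


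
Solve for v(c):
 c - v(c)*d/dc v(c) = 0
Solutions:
 v(c) = -sqrt(C1 + c^2)
 v(c) = sqrt(C1 + c^2)


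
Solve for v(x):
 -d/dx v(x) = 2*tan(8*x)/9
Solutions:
 v(x) = C1 + log(cos(8*x))/36


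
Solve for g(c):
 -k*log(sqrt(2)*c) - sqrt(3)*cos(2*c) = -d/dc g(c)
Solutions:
 g(c) = C1 + c*k*(log(c) - 1) + c*k*log(2)/2 + sqrt(3)*sin(2*c)/2


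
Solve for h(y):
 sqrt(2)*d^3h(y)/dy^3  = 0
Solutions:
 h(y) = C1 + C2*y + C3*y^2


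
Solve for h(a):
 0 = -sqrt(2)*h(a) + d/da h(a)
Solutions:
 h(a) = C1*exp(sqrt(2)*a)


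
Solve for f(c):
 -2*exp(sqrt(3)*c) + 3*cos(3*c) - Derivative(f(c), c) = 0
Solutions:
 f(c) = C1 - 2*sqrt(3)*exp(sqrt(3)*c)/3 + sin(3*c)


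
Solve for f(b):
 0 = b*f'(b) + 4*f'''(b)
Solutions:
 f(b) = C1 + Integral(C2*airyai(-2^(1/3)*b/2) + C3*airybi(-2^(1/3)*b/2), b)


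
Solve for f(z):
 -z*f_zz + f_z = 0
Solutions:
 f(z) = C1 + C2*z^2


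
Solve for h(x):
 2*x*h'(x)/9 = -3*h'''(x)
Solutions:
 h(x) = C1 + Integral(C2*airyai(-2^(1/3)*x/3) + C3*airybi(-2^(1/3)*x/3), x)


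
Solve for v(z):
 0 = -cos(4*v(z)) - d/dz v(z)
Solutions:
 v(z) = -asin((C1 + exp(8*z))/(C1 - exp(8*z)))/4 + pi/4
 v(z) = asin((C1 + exp(8*z))/(C1 - exp(8*z)))/4


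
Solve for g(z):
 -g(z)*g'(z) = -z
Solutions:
 g(z) = -sqrt(C1 + z^2)
 g(z) = sqrt(C1 + z^2)


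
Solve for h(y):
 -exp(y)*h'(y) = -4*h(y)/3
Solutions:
 h(y) = C1*exp(-4*exp(-y)/3)


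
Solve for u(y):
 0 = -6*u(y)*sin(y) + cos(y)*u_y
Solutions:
 u(y) = C1/cos(y)^6


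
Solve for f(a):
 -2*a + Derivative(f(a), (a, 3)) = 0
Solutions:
 f(a) = C1 + C2*a + C3*a^2 + a^4/12


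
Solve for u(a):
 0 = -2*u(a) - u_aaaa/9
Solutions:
 u(a) = (C1*sin(2^(3/4)*sqrt(3)*a/2) + C2*cos(2^(3/4)*sqrt(3)*a/2))*exp(-2^(3/4)*sqrt(3)*a/2) + (C3*sin(2^(3/4)*sqrt(3)*a/2) + C4*cos(2^(3/4)*sqrt(3)*a/2))*exp(2^(3/4)*sqrt(3)*a/2)


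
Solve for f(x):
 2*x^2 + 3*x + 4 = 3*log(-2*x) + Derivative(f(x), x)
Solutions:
 f(x) = C1 + 2*x^3/3 + 3*x^2/2 - 3*x*log(-x) + x*(7 - 3*log(2))


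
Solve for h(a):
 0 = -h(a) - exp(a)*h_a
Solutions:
 h(a) = C1*exp(exp(-a))


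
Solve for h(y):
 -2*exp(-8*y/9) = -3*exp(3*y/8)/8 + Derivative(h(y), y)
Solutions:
 h(y) = C1 + exp(3*y/8) + 9*exp(-8*y/9)/4


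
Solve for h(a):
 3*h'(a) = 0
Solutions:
 h(a) = C1


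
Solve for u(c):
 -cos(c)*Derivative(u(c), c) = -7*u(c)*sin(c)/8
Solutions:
 u(c) = C1/cos(c)^(7/8)


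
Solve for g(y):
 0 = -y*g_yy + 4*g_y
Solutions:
 g(y) = C1 + C2*y^5


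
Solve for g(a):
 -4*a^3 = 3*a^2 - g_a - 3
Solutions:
 g(a) = C1 + a^4 + a^3 - 3*a


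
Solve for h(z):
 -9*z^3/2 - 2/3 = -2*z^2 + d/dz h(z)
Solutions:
 h(z) = C1 - 9*z^4/8 + 2*z^3/3 - 2*z/3


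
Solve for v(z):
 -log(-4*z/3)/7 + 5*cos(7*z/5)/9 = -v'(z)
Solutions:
 v(z) = C1 + z*log(-z)/7 - z*log(3)/7 - z/7 + 2*z*log(2)/7 - 25*sin(7*z/5)/63
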